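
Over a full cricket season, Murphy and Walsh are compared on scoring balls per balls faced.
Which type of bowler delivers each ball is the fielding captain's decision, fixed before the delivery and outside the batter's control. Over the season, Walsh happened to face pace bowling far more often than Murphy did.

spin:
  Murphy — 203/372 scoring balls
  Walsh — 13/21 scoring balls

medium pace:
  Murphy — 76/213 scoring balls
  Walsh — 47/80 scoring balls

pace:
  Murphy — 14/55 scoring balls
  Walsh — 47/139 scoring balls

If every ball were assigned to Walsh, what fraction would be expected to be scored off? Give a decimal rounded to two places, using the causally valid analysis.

0.55

Walsh is higher inside every bowling type stratum but Murphy is higher in aggregate. Whether to stratify depends on how bowling type relates to the player.
Since bowling type is a pre-existing factor (not a product of the player) and it affects the outcome on its own, it is a confounder. The stratified rates, not the pooled rate, identify the causal effect.
Standardising Walsh to the population bowling type mix: 0.447·13/21 + 0.333·47/80 + 0.220·47/139 = 0.547.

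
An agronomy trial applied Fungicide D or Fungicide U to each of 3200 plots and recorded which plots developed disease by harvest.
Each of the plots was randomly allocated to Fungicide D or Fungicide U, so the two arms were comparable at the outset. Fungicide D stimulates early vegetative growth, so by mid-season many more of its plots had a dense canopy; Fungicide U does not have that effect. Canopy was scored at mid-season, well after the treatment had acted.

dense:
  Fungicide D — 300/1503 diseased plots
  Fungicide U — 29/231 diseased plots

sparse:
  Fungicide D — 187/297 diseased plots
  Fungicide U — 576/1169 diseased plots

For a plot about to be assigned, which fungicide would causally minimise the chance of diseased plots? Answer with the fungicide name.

Because the fungicide influences mid-season canopy, mid-season canopy is a post-treatment mediator, not a confounder. Stratifying on it would bias the estimate; the causal effect is the crude pooled difference.
Pooled: Fungicide D 27.1% vs Fungicide U 43.2%; Fungicide D is lower overall.

Fungicide D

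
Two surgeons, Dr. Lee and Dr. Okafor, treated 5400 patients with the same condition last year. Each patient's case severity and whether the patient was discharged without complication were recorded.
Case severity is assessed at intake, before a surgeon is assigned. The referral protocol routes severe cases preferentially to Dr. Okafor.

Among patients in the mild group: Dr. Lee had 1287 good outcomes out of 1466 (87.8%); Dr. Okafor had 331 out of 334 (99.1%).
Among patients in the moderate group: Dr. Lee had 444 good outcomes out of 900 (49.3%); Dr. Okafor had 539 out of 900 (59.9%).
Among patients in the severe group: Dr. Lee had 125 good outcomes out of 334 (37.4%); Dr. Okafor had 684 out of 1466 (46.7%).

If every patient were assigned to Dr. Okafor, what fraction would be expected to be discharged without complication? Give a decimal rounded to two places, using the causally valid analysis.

0.69

The case severity-specific comparison favours Dr. Okafor throughout, but the pooled figures favour Dr. Lee. The question is whether to condition on case severity.
Case severity is set before the surgeon has any effect — it is not caused by the surgeon — and it independently drives the outcome. That makes it a confounder, so the causal comparison is within case severity levels.
Standardising Dr. Okafor to the population case severity mix: 0.333·331/334 + 0.333·539/900 + 0.333·684/1466 = 0.685.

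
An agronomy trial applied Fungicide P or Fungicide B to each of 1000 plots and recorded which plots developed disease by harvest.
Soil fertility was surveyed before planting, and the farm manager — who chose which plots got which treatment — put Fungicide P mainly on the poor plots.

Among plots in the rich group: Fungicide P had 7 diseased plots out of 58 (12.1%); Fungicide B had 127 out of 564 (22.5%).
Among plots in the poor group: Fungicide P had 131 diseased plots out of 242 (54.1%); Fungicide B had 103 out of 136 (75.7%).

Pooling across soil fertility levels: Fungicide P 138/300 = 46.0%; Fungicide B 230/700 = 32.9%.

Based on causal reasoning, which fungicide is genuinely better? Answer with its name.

Fungicide P

Since soil fertility is a pre-existing factor (not a product of the fungicide) and it affects the outcome on its own, it is a confounder. The stratified rates, not the pooled rate, identify the causal effect.
Within each level — rich: 12.1% vs 22.5%; poor: 54.1% vs 75.7% — Fungicide P is lower every time.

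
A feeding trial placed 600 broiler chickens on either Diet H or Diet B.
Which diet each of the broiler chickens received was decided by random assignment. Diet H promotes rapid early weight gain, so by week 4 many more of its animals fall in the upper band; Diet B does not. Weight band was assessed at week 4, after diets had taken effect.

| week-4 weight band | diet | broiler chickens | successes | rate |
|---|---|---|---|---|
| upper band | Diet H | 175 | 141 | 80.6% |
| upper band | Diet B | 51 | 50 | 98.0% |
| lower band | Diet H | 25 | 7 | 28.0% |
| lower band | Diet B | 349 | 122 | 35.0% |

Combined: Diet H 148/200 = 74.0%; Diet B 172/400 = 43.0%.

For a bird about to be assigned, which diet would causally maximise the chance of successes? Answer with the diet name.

Diet H

The stratified and pooled comparisons disagree (Diet B wins within each week-4 weight band; Diet H wins overall), so the answer turns on the causal role of week-4 weight band.
Week-4 weight band here is a post-treatment variable shaped by the diet; conditioning on it would introduce bias rather than remove it. The overall comparison is the causal one.
Pooled: Diet H 74.0% vs Diet B 43.0%; Diet H is higher overall.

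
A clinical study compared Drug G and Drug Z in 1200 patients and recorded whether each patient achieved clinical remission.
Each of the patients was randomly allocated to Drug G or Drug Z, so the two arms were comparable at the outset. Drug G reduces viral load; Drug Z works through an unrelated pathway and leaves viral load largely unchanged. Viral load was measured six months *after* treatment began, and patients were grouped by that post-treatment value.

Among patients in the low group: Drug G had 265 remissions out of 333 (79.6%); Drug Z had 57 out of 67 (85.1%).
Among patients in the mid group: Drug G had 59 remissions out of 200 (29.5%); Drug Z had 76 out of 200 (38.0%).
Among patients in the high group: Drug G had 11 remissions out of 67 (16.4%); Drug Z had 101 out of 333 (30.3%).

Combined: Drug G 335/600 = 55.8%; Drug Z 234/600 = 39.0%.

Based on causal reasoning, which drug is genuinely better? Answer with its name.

Viral load is downstream of the drug. One should not condition on a consequence of treatment, so the overall rates are the right comparison.
Pooled: Drug G 55.8% vs Drug Z 39.0%; Drug G is higher overall.

Drug G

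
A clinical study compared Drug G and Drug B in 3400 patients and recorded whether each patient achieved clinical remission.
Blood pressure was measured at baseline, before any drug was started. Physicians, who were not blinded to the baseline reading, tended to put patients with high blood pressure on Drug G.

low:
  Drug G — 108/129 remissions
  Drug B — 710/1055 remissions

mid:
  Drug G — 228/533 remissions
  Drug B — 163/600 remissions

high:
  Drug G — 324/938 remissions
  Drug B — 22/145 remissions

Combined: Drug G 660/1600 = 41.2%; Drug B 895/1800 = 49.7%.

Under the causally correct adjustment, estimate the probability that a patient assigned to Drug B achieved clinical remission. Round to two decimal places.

0.37

Since blood pressure is a pre-existing factor (not a product of the drug) and it affects the outcome on its own, it is a confounder. The stratified rates, not the pooled rate, identify the causal effect.
Standardising Drug B to the population blood pressure mix: 0.348·710/1055 + 0.333·163/600 + 0.319·22/145 = 0.373.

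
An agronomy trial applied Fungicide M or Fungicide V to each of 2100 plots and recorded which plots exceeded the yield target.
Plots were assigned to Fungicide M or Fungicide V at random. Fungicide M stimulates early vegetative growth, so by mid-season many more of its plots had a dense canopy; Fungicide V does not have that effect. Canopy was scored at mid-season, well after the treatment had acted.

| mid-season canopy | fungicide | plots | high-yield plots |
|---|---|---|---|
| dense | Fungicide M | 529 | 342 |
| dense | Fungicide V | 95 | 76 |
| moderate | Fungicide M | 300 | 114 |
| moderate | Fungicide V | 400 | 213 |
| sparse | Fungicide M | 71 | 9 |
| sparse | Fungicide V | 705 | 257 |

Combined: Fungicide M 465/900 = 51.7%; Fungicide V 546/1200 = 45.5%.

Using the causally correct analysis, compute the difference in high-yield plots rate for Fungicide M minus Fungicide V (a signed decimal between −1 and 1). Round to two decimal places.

+0.06

Mid-season canopy lies on the pathway fungicide → mid-season canopy → outcome, so adjusting for it blocks the indirect effect. For the total causal effect of fungicide, use the unadjusted pooled rates.
The causal difference is the pooled difference: 0.517 − 0.455 = +0.062.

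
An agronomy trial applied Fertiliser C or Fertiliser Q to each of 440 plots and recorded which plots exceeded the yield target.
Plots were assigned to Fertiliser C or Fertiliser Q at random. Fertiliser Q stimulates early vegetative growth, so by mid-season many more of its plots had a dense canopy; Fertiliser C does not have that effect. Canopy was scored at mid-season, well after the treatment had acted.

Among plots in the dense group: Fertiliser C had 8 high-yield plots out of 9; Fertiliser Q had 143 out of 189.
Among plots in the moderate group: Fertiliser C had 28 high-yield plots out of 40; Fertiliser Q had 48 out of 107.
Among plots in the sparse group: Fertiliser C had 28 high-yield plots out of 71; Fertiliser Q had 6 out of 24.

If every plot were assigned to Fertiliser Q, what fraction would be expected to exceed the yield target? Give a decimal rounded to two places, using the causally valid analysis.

Within every mid-season canopy level Fertiliser C has the higher rate, yet pooled Fertiliser Q does — Simpson's reversal.
Mid-season canopy lies on the pathway fertiliser → mid-season canopy → outcome, so adjusting for it blocks the indirect effect. For the total causal effect of fertiliser, use the unadjusted pooled rates.
So P(outcome | do(Fertiliser Q)) is just the pooled rate for Fertiliser Q: 197/320 = 0.616.

0.62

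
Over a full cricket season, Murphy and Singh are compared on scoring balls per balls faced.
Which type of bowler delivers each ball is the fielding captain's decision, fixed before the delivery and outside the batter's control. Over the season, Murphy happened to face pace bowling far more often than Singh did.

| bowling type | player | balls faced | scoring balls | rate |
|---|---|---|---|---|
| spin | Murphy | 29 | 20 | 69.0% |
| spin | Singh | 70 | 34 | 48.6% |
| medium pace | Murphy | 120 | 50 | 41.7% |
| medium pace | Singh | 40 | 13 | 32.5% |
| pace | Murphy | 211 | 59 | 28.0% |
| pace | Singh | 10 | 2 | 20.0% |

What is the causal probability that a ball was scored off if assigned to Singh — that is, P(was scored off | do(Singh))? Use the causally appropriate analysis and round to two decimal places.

The stratified and pooled comparisons disagree (Murphy wins within each bowling type; Singh wins overall), so the answer turns on the causal role of bowling type.
Since bowling type is a pre-existing factor (not a product of the player) and it affects the outcome on its own, it is a confounder. The stratified rates, not the pooled rate, identify the causal effect.
Standardising Singh to the population bowling type mix: 0.206·34/70 + 0.333·13/40 + 0.460·2/10 = 0.301.

0.30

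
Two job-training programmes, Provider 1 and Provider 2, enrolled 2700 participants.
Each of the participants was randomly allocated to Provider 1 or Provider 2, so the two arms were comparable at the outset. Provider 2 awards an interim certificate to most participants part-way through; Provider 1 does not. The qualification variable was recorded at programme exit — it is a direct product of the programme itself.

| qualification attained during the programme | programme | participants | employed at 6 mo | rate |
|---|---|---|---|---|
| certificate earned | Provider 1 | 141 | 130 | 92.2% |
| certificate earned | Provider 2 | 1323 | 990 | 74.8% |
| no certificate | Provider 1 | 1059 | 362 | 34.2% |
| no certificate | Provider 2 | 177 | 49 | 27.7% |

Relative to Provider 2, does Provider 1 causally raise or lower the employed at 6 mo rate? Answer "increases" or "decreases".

decreases

The distribution of qualification attained during the programme is itself part of what the programme does — it is an intermediate outcome. Holding it fixed would remove that part of the effect; the total effect is the pooled difference.
Pooled: Provider 1 41.0% vs Provider 2 69.3%; Provider 2 is higher overall.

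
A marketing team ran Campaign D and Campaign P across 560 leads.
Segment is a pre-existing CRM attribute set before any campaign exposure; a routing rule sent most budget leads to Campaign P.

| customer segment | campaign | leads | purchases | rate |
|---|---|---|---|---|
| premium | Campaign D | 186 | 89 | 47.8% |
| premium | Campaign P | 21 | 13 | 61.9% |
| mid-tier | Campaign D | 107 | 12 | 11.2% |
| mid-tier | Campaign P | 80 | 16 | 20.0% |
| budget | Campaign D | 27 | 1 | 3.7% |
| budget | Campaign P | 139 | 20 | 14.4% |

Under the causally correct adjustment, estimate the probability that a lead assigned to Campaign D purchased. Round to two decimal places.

0.23

Customer segment satisfies the back-door criterion: it is not a descendant of the campaign, and it blocks the spurious path from campaign to outcome. Adjusting for it (i.e., using the within-customer segment rates) gives the causal effect.
Standardising Campaign D to the population customer segment mix: 0.370·89/186 + 0.334·12/107 + 0.296·1/27 = 0.225.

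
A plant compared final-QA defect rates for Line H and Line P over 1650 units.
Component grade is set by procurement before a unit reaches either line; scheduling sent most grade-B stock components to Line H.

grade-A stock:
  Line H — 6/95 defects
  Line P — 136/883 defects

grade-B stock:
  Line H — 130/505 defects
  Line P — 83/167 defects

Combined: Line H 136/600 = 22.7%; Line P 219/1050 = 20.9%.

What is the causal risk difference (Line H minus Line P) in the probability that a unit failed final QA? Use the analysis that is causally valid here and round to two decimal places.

Component grade satisfies the back-door criterion: it is not a descendant of the line, and it blocks the spurious path from line to outcome. Adjusting for it (i.e., using the within-component grade rates) gives the causal effect.
Adjusting over the population distribution of component grade: 0.593·(0.063−0.154) + 0.407·(0.257−0.497) = -0.151.

-0.15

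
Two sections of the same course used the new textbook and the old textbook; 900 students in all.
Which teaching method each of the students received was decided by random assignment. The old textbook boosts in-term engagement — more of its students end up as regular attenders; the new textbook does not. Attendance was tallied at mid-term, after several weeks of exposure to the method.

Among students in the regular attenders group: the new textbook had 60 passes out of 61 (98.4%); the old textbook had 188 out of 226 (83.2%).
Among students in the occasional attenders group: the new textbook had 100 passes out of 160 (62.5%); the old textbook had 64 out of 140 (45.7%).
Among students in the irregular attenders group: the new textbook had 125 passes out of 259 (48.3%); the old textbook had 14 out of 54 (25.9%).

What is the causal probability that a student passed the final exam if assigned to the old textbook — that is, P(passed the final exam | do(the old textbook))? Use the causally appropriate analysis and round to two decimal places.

0.63

Mid-term attendance is downstream of the teaching method. One should not condition on a consequence of treatment, so the overall rates are the right comparison.
So P(outcome | do(the old textbook)) is just the pooled rate for the old textbook: 266/420 = 0.633.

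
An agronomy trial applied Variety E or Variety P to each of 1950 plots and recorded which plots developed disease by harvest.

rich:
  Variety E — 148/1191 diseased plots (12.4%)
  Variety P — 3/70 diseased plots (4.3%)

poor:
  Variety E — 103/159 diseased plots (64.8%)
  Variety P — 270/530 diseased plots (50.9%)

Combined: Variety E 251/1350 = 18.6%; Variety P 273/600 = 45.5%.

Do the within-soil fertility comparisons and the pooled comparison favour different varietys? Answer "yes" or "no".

yes

Within each soil fertility level (rich 12.4% vs 4.3%; poor 64.8% vs 50.9%), Variety P has the lower rate every time. Pooled: 18.6% vs 45.5% — Variety E has the lower rate overall. The two comparisons disagree.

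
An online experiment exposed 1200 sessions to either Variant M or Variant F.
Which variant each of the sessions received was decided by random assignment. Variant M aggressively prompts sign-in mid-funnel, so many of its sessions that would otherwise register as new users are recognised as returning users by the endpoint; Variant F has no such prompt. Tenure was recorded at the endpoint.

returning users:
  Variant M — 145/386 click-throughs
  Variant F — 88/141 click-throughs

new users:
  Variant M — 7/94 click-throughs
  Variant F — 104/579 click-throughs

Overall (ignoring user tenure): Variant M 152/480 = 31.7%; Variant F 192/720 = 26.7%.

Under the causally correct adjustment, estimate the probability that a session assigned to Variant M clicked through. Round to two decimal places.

0.32

The user tenure-specific comparison favours Variant F throughout, but the pooled figures favour Variant M. The question is whether to condition on user tenure.
Stratifying would compare variants among sessions the variants themselves sorted into user tenure groups — a form of selection on an intermediate. The unconditioned pooled rates give the total causal effect.
So P(outcome | do(Variant M)) is just the pooled rate for Variant M: 152/480 = 0.317.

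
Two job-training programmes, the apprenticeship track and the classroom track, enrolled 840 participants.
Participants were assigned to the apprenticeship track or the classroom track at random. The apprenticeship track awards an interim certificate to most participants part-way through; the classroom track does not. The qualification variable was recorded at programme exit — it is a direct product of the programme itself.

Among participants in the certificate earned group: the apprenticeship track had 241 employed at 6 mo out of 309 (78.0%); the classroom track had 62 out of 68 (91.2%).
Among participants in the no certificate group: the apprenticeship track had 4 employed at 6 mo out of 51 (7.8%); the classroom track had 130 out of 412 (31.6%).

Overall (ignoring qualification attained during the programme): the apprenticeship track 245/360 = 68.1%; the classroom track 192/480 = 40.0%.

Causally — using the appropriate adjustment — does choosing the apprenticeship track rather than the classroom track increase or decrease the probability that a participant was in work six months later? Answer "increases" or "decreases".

Qualification attained during the programme is downstream of the programme. One should not condition on a consequence of treatment, so the overall rates are the right comparison.
Pooled: the apprenticeship track 68.1% vs the classroom track 40.0%; the apprenticeship track is higher overall.

increases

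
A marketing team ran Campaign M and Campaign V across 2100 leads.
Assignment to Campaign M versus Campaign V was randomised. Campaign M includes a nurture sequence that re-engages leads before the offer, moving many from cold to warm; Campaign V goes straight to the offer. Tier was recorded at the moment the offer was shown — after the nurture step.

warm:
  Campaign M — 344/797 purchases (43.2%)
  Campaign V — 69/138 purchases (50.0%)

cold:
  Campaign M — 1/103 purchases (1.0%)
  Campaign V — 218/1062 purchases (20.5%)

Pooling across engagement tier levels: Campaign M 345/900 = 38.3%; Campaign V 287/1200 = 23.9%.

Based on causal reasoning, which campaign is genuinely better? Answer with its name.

Campaign M

The distribution of engagement tier is itself part of what the campaign does — it is an intermediate outcome. Holding it fixed would remove that part of the effect; the total effect is the pooled difference.
Pooled: Campaign M 38.3% vs Campaign V 23.9%; Campaign M is higher overall.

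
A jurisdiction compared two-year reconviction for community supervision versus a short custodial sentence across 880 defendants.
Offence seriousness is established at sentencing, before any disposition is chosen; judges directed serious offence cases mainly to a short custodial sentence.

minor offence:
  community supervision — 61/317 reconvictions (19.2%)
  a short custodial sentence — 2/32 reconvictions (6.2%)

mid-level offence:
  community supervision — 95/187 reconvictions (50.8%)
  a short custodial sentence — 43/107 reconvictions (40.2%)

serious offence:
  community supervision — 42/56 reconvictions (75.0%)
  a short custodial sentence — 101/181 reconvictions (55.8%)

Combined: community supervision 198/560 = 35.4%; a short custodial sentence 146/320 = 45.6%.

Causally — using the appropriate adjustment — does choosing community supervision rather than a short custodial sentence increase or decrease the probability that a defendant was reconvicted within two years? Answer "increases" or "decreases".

The stratified and pooled comparisons disagree (a short custodial sentence wins within each offence seriousness; community supervision wins overall), so the answer turns on the causal role of offence seriousness.
Offence seriousness differs across dispositions for reasons unrelated to any effect of the disposition itself, and it separately predicts the outcome — a classic confounder. We must compare within offence seriousness levels.
Within each level — minor offence: 19.2% vs 6.2%; mid-level offence: 50.8% vs 40.2%; serious offence: 75.0% vs 55.8% — a short custodial sentence is lower every time.

increases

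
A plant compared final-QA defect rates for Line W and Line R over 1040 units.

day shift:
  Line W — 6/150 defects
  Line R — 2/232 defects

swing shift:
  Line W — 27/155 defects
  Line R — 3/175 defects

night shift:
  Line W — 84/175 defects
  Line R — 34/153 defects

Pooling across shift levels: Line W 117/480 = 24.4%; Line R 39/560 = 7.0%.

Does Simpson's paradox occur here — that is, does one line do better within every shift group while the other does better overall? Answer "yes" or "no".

Within each shift level (day shift 4.0% vs 0.9%; swing shift 17.4% vs 1.7%; night shift 48.0% vs 22.2%), Line R has the lower rate every time. Pooled: 24.4% vs 7.0% — Line R has the lower rate overall. They agree.

no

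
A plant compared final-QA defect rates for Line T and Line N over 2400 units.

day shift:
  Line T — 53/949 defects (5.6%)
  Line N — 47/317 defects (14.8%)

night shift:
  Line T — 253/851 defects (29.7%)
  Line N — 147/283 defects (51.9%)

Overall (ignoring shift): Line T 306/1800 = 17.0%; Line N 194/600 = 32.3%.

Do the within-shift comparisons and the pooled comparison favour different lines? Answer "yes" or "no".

no

Within each shift level (day shift 5.6% vs 14.8%; night shift 29.7% vs 51.9%), Line T has the lower rate every time. Pooled: 17.0% vs 32.3% — Line T has the lower rate overall. They agree.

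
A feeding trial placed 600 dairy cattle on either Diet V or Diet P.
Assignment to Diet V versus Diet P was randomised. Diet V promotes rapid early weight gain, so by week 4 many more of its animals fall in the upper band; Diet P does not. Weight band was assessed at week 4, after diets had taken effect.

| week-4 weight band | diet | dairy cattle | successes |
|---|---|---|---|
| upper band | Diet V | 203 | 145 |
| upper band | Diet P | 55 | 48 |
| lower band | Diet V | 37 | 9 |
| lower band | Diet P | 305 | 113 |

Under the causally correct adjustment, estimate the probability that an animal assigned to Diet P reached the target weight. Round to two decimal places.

0.45

The stratified and pooled comparisons disagree (Diet P wins within each week-4 weight band; Diet V wins overall), so the answer turns on the causal role of week-4 weight band.
Because the diet influences week-4 weight band, week-4 weight band is a post-treatment mediator, not a confounder. Stratifying on it would bias the estimate; the causal effect is the crude pooled difference.
So P(outcome | do(Diet P)) is just the pooled rate for Diet P: 161/360 = 0.447.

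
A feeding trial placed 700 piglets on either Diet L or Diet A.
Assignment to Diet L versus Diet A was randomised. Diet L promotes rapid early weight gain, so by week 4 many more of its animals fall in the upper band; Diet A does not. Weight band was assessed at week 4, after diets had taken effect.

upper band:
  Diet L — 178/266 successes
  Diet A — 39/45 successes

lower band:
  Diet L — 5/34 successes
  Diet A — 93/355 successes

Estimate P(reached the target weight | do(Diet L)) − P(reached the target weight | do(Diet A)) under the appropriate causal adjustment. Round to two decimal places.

+0.28

Week-4 weight band lies on the pathway diet → week-4 weight band → outcome, so adjusting for it blocks the indirect effect. For the total causal effect of diet, use the unadjusted pooled rates.
The causal difference is the pooled difference: 0.610 − 0.330 = +0.280.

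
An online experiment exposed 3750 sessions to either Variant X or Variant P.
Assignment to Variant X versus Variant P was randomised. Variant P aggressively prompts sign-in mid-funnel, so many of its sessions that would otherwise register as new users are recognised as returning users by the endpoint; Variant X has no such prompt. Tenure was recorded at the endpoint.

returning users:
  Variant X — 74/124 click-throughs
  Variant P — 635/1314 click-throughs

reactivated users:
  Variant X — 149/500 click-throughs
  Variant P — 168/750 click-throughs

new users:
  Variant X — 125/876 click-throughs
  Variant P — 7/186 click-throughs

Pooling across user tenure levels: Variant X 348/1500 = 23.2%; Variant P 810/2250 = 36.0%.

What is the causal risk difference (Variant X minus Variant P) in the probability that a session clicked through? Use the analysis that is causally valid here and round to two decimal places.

-0.13

User tenure here is a post-treatment variable shaped by the variant; conditioning on it would introduce bias rather than remove it. The overall comparison is the causal one.
The causal difference is the pooled difference: 0.232 − 0.360 = -0.128.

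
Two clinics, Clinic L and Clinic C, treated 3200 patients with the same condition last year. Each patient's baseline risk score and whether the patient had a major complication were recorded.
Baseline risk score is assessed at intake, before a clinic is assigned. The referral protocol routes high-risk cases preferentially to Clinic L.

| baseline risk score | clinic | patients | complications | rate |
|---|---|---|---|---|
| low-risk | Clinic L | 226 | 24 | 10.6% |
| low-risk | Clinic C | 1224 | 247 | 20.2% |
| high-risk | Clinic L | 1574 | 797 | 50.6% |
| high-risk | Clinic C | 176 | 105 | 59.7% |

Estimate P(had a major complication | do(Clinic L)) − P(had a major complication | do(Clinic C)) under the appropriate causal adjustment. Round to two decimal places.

Here baseline risk score is a common cause — it drives both which clinic a case falls under and the outcome. The crude comparison mixes populations; the stratum-specific rates are the causally relevant ones.
Adjusting over the population distribution of baseline risk score: 0.453·(0.106−0.202) + 0.547·(0.506−0.597) = -0.093.

-0.09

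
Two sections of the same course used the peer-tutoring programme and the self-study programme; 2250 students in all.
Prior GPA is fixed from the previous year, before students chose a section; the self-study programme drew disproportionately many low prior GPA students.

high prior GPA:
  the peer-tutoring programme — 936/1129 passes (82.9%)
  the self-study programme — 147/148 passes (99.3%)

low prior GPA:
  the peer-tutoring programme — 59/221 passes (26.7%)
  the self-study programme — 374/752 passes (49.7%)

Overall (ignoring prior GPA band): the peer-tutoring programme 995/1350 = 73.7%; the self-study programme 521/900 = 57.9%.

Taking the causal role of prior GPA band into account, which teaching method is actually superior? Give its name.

the self-study programme

Since prior GPA band is a pre-existing factor (not a product of the teaching method) and it affects the outcome on its own, it is a confounder. The stratified rates, not the pooled rate, identify the causal effect.
Within each level — high prior GPA: 82.9% vs 99.3%; low prior GPA: 26.7% vs 49.7% — the self-study programme is higher every time.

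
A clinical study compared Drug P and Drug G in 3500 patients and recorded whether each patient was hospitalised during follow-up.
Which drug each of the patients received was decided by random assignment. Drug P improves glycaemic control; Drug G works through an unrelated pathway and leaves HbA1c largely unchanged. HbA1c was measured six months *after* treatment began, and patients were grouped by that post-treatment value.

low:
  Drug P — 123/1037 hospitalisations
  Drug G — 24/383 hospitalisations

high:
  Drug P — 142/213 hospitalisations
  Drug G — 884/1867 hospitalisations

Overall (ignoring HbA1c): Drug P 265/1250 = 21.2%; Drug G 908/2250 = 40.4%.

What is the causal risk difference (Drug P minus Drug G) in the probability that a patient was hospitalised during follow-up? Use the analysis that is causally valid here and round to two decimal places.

The stratified and pooled comparisons disagree (Drug G wins within each HbA1c; Drug P wins overall), so the answer turns on the causal role of HbA1c.
HbA1c is downstream of the drug. One should not condition on a consequence of treatment, so the overall rates are the right comparison.
The causal difference is the pooled difference: 0.212 − 0.404 = -0.192.

-0.19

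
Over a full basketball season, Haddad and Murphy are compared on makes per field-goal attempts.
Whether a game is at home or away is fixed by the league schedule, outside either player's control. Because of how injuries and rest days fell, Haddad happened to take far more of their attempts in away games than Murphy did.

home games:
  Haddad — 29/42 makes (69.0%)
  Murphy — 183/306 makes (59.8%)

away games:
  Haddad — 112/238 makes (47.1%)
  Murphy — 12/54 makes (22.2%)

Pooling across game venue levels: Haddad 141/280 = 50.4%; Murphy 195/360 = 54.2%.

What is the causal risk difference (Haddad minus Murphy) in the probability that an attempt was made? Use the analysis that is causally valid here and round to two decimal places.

+0.16

Game venue differs across players for reasons unrelated to any effect of the player itself, and it separately predicts the outcome — a classic confounder. We must compare within game venue levels.
Adjusting over the population distribution of game venue: 0.544·(0.690−0.598) + 0.456·(0.471−0.222) = +0.164.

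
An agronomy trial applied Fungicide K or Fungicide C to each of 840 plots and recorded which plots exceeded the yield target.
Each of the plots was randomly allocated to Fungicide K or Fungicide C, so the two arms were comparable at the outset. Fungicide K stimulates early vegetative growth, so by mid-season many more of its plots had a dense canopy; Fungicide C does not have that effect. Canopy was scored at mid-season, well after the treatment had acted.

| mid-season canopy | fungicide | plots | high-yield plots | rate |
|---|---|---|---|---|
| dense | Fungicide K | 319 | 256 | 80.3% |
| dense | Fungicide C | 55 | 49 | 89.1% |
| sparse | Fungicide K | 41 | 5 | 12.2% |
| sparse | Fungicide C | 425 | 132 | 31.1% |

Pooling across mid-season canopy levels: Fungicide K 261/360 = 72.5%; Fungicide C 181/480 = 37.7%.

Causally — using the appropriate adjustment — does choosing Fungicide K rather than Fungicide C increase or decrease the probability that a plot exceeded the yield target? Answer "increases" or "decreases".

Mid-season canopy is downstream of the fungicide. One should not condition on a consequence of treatment, so the overall rates are the right comparison.
Pooled: Fungicide K 72.5% vs Fungicide C 37.7%; Fungicide K is higher overall.

increases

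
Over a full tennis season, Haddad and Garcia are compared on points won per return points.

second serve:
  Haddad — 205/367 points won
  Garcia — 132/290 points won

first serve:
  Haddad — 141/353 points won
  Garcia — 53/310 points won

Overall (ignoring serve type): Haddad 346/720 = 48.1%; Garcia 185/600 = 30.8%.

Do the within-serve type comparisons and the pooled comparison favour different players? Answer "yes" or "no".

no

Within each serve type level (second serve 55.9% vs 45.5%; first serve 39.9% vs 17.1%), Haddad has the higher rate every time. Pooled: 48.1% vs 30.8% — Haddad has the higher rate overall. They agree.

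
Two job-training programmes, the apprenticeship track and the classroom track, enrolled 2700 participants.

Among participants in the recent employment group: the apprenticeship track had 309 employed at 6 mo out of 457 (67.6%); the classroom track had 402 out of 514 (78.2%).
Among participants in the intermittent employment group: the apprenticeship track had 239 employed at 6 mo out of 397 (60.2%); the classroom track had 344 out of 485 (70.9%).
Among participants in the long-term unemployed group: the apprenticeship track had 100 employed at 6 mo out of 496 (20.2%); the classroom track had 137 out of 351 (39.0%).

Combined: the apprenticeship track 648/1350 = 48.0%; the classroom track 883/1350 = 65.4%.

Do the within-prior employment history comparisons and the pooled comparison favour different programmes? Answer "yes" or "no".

Within each prior employment history level (recent employment 67.6% vs 78.2%; intermittent employment 60.2% vs 70.9%; long-term unemployed 20.2% vs 39.0%), the classroom track has the higher rate every time. Pooled: 48.0% vs 65.4% — the classroom track has the higher rate overall. They agree.

no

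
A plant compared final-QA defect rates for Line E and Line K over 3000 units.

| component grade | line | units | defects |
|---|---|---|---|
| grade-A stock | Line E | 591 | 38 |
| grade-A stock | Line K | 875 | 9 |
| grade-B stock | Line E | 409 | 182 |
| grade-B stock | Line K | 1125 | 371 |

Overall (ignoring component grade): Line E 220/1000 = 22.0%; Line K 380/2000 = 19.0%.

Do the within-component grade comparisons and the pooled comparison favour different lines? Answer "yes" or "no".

no

Within each component grade level (grade-A stock 6.4% vs 1.0%; grade-B stock 44.5% vs 33.0%), Line K has the lower rate every time. Pooled: 22.0% vs 19.0% — Line K has the lower rate overall. They agree.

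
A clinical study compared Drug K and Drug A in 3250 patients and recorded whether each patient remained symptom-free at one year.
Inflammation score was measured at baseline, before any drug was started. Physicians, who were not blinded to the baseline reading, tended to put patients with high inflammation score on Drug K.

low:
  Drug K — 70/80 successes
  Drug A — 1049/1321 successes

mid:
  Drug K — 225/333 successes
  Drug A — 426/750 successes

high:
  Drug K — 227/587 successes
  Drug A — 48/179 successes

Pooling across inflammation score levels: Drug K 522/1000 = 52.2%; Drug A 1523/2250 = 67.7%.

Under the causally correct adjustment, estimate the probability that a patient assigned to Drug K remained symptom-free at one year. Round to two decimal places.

Since inflammation score is a pre-existing factor (not a product of the drug) and it affects the outcome on its own, it is a confounder. The stratified rates, not the pooled rate, identify the causal effect.
Standardising Drug K to the population inflammation score mix: 0.431·70/80 + 0.333·225/333 + 0.236·227/587 = 0.693.

0.69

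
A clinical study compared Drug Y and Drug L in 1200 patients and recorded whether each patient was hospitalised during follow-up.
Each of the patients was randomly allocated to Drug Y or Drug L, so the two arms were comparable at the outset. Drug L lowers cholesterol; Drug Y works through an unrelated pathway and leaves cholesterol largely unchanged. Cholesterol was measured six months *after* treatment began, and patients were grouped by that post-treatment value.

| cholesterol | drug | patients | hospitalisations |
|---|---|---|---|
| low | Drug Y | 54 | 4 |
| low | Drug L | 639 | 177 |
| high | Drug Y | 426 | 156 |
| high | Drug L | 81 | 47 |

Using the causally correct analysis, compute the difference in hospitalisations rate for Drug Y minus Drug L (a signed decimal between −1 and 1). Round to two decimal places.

+0.02

Cholesterol is downstream of the drug. One should not condition on a consequence of treatment, so the overall rates are the right comparison.
The causal difference is the pooled difference: 0.333 − 0.311 = +0.022.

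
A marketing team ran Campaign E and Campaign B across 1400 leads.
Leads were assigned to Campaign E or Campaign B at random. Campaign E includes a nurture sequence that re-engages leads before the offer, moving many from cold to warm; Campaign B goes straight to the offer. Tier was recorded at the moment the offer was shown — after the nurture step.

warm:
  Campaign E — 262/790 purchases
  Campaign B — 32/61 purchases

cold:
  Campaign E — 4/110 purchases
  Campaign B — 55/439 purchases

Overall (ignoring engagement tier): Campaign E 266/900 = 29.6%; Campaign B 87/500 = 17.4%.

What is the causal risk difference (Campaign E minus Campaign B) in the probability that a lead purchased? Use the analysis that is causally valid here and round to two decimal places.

+0.12

The distribution of engagement tier is itself part of what the campaign does — it is an intermediate outcome. Holding it fixed would remove that part of the effect; the total effect is the pooled difference.
The causal difference is the pooled difference: 0.296 − 0.174 = +0.122.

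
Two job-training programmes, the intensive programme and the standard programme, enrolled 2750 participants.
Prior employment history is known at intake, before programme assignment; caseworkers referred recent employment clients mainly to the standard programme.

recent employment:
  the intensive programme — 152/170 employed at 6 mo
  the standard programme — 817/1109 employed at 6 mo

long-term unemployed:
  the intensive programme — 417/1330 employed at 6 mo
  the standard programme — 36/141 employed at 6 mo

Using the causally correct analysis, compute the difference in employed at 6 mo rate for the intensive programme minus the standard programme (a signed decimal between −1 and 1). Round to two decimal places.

+0.10

The prior employment history-specific comparison favours the intensive programme throughout, but the pooled figures favour the standard programme. The question is whether to condition on prior employment history.
The imbalance in prior employment history arose from how participants were allocated, not from anything the programme did; and prior employment history independently affects the outcome. The pooled gap is confounded — condition on prior employment history.
Adjusting over the population distribution of prior employment history: 0.465·(0.894−0.737) + 0.535·(0.314−0.255) = +0.104.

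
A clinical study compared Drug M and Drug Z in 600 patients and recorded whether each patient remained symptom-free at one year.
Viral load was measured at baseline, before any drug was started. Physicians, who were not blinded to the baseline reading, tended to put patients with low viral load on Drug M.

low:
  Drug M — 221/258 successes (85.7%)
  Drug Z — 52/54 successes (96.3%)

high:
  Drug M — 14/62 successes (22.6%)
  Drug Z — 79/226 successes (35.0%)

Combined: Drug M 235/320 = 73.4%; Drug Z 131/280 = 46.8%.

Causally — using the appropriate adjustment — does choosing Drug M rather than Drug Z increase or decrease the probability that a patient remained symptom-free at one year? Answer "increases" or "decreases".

decreases

Within every viral load level Drug Z has the higher rate, yet pooled Drug M does — Simpson's reversal.
Viral load differs across drugs for reasons unrelated to any effect of the drug itself, and it separately predicts the outcome — a classic confounder. We must compare within viral load levels.
Within each level — low: 85.7% vs 96.3%; high: 22.6% vs 35.0% — Drug Z is higher every time.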